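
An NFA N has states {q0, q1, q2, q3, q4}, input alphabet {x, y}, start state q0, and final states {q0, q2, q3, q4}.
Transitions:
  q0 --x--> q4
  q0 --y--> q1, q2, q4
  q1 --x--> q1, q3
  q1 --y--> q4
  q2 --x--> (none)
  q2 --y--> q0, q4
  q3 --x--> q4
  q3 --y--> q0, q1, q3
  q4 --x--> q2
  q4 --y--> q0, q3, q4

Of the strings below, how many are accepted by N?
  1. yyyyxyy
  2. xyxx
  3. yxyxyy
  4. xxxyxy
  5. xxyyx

4

yyyyxyy: accepted
xyxx: accepted
yxyxyy: accepted
xxxyxy: rejected
xxyyx: accepted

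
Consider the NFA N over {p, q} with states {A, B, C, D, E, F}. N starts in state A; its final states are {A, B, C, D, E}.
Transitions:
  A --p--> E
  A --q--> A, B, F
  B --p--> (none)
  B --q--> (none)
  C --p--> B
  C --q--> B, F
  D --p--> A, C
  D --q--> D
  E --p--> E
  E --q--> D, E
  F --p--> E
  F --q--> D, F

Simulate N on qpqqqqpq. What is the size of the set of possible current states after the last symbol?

5

Start: {A}
read q: {A, B, F}
read p: {E}
read q: {D, E}
read q: {D, E}
read q: {D, E}
read q: {D, E}
read p: {A, C, E}
read q: {A, B, D, E, F}
Final reachable set {A, B, D, E, F} has 5 states.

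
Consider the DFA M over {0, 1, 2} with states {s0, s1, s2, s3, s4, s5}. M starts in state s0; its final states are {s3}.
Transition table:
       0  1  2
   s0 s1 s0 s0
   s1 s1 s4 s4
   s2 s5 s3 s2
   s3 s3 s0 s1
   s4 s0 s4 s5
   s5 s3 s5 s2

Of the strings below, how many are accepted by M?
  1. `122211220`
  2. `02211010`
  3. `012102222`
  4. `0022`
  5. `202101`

`122211220`: rejected
`02211010`: rejected
`012102222`: rejected
`0022`: rejected
`202101`: rejected

0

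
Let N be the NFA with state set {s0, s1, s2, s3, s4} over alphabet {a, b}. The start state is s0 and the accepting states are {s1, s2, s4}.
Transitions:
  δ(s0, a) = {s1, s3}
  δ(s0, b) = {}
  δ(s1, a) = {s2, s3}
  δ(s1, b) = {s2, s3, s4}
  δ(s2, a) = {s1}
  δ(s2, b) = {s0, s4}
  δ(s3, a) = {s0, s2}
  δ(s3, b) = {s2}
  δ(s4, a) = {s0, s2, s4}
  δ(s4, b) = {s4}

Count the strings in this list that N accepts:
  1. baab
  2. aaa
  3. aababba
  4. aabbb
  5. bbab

3

baab: rejected
aaa: accepted
aababba: accepted
aabbb: accepted
bbab: rejected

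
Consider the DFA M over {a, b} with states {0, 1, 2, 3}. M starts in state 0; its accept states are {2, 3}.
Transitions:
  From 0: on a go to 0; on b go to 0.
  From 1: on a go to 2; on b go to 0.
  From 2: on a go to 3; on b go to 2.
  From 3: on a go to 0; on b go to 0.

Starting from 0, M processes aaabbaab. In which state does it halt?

0 --a--> 0
0 --a--> 0
0 --a--> 0
0 --b--> 0
0 --b--> 0
0 --a--> 0
0 --a--> 0
0 --b--> 0

0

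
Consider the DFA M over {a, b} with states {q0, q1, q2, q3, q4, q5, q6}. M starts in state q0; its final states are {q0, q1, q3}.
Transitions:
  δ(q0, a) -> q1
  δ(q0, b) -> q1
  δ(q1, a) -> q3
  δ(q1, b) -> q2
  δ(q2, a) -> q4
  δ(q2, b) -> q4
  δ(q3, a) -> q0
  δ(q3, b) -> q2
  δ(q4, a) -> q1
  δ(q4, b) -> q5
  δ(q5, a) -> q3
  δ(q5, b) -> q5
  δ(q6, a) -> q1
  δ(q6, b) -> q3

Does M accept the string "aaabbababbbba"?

accepted

q0 --a--> q1
q1 --a--> q3
q3 --a--> q0
q0 --b--> q1
q1 --b--> q2
q2 --a--> q4
q4 --b--> q5
q5 --a--> q3
q3 --b--> q2
q2 --b--> q4
q4 --b--> q5
q5 --b--> q5
q5 --a--> q3
End in state q3, which is an accepting state.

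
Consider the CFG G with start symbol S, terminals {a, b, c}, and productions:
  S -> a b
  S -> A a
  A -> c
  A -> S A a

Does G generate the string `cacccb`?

no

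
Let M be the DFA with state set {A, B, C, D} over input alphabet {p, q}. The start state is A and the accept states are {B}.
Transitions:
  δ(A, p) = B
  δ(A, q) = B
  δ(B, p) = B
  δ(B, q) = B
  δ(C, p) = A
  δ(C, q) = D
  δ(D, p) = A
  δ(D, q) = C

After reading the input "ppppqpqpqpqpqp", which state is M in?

A --p--> B
B --p--> B
B --p--> B
B --p--> B
B --q--> B
B --p--> B
B --q--> B
B --p--> B
B --q--> B
B --p--> B
B --q--> B
B --p--> B
B --q--> B
B --p--> B

B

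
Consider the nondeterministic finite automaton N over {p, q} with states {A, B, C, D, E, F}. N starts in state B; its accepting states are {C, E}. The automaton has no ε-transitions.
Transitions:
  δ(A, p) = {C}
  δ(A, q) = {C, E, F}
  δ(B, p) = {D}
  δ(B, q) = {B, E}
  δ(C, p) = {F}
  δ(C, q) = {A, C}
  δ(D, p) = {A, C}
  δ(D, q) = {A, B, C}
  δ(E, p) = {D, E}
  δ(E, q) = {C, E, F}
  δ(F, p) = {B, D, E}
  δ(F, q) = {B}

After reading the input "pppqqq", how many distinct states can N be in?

5

Start: {B}
read p: {D}
read p: {A, C}
read p: {C, F}
read q: {A, B, C}
read q: {A, B, C, E, F}
read q: {A, B, C, E, F}
Final reachable set {A, B, C, E, F} has 5 states.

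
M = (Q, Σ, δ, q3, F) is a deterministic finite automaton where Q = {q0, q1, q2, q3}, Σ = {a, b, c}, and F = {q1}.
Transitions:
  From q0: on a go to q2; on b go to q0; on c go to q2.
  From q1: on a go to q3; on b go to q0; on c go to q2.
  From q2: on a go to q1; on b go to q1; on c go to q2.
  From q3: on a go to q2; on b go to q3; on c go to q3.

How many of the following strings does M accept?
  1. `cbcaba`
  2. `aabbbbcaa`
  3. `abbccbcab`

`cbcaba`: rejected
`aabbbbcaa`: rejected
`abbccbcab`: rejected

0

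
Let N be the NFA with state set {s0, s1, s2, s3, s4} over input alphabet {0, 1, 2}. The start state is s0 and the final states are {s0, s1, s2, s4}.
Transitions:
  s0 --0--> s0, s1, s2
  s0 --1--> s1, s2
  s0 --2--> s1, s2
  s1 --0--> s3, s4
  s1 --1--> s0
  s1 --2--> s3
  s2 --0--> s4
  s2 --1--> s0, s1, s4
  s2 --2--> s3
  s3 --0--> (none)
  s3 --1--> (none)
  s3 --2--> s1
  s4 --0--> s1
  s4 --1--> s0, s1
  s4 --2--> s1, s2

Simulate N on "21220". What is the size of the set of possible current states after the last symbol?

Start: {s0}
read 2: {s1, s2}
read 1: {s0, s1, s4}
read 2: {s1, s2, s3}
read 2: {s1, s3}
read 0: {s3, s4}
Final reachable set {s3, s4} has 2 states.

2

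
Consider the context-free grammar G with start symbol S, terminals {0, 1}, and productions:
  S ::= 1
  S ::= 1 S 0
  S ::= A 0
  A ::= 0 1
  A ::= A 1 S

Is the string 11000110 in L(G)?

no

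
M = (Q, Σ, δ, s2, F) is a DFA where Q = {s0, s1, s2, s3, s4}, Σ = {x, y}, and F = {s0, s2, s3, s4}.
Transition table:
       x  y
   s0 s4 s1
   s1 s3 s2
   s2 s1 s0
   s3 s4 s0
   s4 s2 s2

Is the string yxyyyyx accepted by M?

s2 --y--> s0
s0 --x--> s4
s4 --y--> s2
s2 --y--> s0
s0 --y--> s1
s1 --y--> s2
s2 --x--> s1
End in state s1, which is not an accepting state.

rejected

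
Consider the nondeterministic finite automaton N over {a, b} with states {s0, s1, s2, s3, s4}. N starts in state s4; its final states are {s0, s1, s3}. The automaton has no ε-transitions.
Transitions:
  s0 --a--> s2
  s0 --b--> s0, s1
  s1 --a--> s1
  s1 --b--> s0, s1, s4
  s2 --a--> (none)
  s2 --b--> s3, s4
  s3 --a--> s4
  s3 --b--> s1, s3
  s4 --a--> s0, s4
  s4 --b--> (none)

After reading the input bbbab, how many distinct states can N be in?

Start: {s4}
read b: {}
The reachable set is empty and stays empty for the remaining 4 symbols.
Final reachable set {} has 0 states.

0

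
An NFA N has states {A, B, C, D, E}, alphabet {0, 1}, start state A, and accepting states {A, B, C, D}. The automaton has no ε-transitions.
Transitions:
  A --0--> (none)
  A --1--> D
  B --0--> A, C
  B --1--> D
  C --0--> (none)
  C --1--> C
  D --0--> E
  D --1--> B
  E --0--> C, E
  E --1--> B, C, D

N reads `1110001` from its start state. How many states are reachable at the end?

Start: {A}
read 1: {D}
read 1: {B}
read 1: {D}
read 0: {E}
read 0: {C, E}
read 0: {C, E}
read 1: {B, C, D}
Final reachable set {B, C, D} has 3 states.

3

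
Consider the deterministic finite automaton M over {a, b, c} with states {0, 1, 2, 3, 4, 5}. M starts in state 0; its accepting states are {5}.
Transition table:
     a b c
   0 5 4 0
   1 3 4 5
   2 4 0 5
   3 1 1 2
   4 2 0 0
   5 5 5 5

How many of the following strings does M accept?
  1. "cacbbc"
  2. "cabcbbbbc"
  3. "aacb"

3

"cacbbc": accepted
"cabcbbbbc": accepted
"aacb": accepted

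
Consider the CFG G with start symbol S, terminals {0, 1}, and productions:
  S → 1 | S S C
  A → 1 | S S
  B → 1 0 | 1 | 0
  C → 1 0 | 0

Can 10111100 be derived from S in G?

no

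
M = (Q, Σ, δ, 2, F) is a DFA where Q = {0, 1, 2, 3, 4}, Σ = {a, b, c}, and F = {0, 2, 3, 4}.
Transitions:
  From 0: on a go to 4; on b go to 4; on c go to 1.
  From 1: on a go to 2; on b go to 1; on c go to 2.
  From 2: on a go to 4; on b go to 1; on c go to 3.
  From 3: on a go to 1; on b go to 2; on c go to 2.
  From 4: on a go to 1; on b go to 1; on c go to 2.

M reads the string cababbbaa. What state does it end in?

2 --c--> 3
3 --a--> 1
1 --b--> 1
1 --a--> 2
2 --b--> 1
1 --b--> 1
1 --b--> 1
1 --a--> 2
2 --a--> 4

4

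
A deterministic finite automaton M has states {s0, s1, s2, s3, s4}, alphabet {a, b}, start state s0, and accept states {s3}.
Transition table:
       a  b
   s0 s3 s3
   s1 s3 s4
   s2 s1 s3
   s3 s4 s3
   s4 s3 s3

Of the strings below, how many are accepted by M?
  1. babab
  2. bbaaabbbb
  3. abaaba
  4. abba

2

babab: accepted
bbaaabbbb: accepted
abaaba: rejected
abba: rejected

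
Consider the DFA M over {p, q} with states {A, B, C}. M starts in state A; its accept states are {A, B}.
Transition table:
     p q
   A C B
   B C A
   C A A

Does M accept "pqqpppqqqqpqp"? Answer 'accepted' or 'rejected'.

A --p--> C
C --q--> A
A --q--> B
B --p--> C
C --p--> A
A --p--> C
C --q--> A
A --q--> B
B --q--> A
A --q--> B
B --p--> C
C --q--> A
A --p--> C
End in state C, which is not an accepting state.

rejected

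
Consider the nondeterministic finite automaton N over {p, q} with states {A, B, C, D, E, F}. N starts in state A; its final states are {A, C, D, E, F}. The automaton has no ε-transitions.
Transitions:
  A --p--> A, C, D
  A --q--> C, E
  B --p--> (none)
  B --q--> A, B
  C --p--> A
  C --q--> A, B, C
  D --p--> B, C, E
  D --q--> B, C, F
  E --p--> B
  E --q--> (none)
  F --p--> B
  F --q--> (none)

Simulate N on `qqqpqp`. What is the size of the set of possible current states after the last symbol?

4

Start: {A}
read q: {C, E}
read q: {A, B, C}
read q: {A, B, C, E}
read p: {A, B, C, D}
read q: {A, B, C, E, F}
read p: {A, B, C, D}
Final reachable set {A, B, C, D} has 4 states.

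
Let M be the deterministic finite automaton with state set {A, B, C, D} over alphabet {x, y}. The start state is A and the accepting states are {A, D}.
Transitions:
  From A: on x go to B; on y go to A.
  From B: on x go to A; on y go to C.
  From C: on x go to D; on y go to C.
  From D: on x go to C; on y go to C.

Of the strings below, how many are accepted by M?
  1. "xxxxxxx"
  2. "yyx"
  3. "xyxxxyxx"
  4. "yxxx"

0

"xxxxxxx": rejected
"yyx": rejected
"xyxxxyxx": rejected
"yxxx": rejected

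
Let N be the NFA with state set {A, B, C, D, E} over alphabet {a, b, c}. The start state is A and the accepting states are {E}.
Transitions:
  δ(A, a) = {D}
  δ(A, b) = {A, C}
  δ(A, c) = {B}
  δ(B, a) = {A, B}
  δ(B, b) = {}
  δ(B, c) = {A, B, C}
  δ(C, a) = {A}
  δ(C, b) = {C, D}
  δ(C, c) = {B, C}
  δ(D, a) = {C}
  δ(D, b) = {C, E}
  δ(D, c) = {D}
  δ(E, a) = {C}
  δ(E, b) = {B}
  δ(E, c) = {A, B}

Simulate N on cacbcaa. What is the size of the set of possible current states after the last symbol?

Start: {A}
read c: {B}
read a: {A, B}
read c: {A, B, C}
read b: {A, C, D}
read c: {B, C, D}
read a: {A, B, C}
read a: {A, B, D}
Final reachable set {A, B, D} has 3 states.

3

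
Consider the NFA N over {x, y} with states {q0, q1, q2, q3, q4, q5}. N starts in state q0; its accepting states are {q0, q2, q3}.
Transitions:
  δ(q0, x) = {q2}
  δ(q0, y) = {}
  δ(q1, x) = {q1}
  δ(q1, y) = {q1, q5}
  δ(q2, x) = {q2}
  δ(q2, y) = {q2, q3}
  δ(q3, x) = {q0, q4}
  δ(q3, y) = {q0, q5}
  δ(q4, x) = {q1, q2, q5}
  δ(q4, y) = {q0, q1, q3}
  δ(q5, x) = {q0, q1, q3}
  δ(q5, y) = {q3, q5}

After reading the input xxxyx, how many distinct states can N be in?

Start: {q0}
read x: {q2}
read x: {q2}
read x: {q2}
read y: {q2, q3}
read x: {q0, q2, q4}
Final reachable set {q0, q2, q4} has 3 states.

3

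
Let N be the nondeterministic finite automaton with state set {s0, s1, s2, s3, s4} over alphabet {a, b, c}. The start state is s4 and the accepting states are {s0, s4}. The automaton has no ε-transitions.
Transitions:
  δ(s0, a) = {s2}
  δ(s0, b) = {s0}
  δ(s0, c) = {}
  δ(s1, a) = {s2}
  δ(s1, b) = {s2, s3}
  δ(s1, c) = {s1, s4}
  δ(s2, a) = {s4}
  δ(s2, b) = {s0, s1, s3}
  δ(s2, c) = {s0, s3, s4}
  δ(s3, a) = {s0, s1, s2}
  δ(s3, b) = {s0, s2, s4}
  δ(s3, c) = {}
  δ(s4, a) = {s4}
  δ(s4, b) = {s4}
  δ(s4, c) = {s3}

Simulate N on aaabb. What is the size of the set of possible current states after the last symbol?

1

Start: {s4}
read a: {s4}
read a: {s4}
read a: {s4}
read b: {s4}
read b: {s4}
Final reachable set {s4} has 1 state.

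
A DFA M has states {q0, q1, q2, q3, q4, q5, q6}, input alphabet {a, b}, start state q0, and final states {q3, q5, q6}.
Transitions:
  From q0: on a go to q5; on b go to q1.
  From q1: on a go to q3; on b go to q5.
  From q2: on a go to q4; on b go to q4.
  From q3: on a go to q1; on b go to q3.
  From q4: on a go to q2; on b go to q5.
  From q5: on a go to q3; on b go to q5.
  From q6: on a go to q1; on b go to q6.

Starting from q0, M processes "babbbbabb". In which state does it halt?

q5

q0 --b--> q1
q1 --a--> q3
q3 --b--> q3
q3 --b--> q3
q3 --b--> q3
q3 --b--> q3
q3 --a--> q1
q1 --b--> q5
q5 --b--> q5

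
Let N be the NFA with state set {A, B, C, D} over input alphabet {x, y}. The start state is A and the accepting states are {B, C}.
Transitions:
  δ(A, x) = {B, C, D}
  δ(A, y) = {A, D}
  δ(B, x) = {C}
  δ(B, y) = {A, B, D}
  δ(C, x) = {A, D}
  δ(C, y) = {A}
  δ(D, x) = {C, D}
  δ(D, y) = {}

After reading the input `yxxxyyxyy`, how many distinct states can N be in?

3

Start: {A}
read y: {A, D}
read x: {B, C, D}
read x: {A, C, D}
read x: {A, B, C, D}
read y: {A, B, D}
read y: {A, B, D}
read x: {B, C, D}
read y: {A, B, D}
read y: {A, B, D}
Final reachable set {A, B, D} has 3 states.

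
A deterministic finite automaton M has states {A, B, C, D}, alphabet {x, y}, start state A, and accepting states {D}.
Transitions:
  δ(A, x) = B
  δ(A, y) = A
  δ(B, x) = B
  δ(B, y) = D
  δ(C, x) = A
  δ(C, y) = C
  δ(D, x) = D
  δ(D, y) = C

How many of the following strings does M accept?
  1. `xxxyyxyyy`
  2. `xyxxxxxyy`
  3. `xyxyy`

0

`xxxyyxyyy`: rejected
`xyxxxxxyy`: rejected
`xyxyy`: rejected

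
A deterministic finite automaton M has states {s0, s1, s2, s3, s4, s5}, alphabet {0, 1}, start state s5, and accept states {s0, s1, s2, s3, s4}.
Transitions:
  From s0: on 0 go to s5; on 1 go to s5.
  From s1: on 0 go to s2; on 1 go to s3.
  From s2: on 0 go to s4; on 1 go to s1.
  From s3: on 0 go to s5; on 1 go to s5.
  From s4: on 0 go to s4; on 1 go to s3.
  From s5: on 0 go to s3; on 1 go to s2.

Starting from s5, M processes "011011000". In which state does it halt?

s5 --0--> s3
s3 --1--> s5
s5 --1--> s2
s2 --0--> s4
s4 --1--> s3
s3 --1--> s5
s5 --0--> s3
s3 --0--> s5
s5 --0--> s3

s3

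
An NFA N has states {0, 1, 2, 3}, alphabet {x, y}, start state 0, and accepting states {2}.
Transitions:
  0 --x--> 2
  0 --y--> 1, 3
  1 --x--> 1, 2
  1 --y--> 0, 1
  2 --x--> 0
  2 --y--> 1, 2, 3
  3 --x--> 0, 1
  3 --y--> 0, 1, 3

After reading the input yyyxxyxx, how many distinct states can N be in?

3

Start: {0}
read y: {1, 3}
read y: {0, 1, 3}
read y: {0, 1, 3}
read x: {0, 1, 2}
read x: {0, 1, 2}
read y: {0, 1, 2, 3}
read x: {0, 1, 2}
read x: {0, 1, 2}
Final reachable set {0, 1, 2} has 3 states.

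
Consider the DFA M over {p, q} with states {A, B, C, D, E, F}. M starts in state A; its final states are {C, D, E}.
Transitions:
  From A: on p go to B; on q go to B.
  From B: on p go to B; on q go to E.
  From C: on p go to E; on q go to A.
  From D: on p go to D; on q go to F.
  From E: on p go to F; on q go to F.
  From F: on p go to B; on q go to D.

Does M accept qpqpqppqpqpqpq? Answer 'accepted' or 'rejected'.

A --q--> B
B --p--> B
B --q--> E
E --p--> F
F --q--> D
D --p--> D
D --p--> D
D --q--> F
F --p--> B
B --q--> E
E --p--> F
F --q--> D
D --p--> D
D --q--> F
End in state F, which is not an accepting state.

rejected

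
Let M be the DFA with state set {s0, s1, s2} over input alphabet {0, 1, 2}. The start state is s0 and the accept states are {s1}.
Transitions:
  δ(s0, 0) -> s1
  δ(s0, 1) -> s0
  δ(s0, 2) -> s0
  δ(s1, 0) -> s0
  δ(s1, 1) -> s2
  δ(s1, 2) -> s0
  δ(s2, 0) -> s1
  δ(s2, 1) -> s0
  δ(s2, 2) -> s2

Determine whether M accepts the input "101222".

s0 --1--> s0
s0 --0--> s1
s1 --1--> s2
s2 --2--> s2
s2 --2--> s2
s2 --2--> s2
End in state s2, which is not an accepting state.

rejected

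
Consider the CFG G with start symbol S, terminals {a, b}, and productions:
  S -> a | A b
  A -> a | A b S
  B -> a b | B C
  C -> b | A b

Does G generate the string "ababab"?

yes

S ⇒ Ab ⇒ AbSb ⇒ AbSbSb ⇒ abSbSb ⇒ ababSb ⇒ ababab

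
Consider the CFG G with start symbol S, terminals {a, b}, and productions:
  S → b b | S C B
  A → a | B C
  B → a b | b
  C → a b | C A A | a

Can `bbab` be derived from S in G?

S ⇒ SCB ⇒ bbCB ⇒ bbaB ⇒ bbab

yes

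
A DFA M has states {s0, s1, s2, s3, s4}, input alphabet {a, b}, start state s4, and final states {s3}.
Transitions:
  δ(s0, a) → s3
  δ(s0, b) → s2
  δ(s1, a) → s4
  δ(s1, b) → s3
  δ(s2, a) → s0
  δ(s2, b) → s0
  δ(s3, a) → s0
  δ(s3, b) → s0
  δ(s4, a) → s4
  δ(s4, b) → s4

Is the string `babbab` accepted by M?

s4 --b--> s4
s4 --a--> s4
s4 --b--> s4
s4 --b--> s4
s4 --a--> s4
s4 --b--> s4
End in state s4, which is not an accepting state.

rejected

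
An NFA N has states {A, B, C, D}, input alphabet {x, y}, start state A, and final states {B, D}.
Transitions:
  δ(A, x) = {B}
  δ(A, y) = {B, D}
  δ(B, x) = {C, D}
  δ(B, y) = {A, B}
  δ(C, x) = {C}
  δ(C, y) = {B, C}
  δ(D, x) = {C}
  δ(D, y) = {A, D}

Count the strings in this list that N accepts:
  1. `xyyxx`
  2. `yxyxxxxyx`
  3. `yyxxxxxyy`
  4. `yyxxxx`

3

`xyyxx`: accepted
`yxyxxxxyx`: accepted
`yyxxxxxyy`: accepted
`yyxxxx`: rejected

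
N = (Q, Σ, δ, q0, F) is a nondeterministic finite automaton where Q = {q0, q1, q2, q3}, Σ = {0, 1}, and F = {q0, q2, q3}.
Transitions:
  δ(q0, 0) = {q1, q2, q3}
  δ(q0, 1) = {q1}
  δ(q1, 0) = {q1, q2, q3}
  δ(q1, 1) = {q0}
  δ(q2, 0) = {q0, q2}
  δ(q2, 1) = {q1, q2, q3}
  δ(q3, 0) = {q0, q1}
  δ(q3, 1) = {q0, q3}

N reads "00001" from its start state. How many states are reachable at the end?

4

Start: {q0}
read 0: {q1, q2, q3}
read 0: {q0, q1, q2, q3}
read 0: {q0, q1, q2, q3}
read 0: {q0, q1, q2, q3}
read 1: {q0, q1, q2, q3}
Final reachable set {q0, q1, q2, q3} has 4 states.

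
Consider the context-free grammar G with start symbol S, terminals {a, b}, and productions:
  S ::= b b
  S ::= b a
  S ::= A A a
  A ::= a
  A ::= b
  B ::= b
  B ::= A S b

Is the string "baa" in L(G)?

S ⇒ AAa ⇒ bAa ⇒ baa

yes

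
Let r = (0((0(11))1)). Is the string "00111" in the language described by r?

yes

Split as 0·0111: 0 matches 0 and ((0(11))1) matches 0111.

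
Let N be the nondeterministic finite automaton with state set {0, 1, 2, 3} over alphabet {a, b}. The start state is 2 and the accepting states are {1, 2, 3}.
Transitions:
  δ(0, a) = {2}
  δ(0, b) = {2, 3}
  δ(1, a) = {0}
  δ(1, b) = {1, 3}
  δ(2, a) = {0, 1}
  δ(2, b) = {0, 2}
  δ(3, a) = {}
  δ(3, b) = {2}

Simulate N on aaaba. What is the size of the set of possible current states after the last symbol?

3

Start: {2}
read a: {0, 1}
read a: {0, 2}
read a: {0, 1, 2}
read b: {0, 1, 2, 3}
read a: {0, 1, 2}
Final reachable set {0, 1, 2} has 3 states.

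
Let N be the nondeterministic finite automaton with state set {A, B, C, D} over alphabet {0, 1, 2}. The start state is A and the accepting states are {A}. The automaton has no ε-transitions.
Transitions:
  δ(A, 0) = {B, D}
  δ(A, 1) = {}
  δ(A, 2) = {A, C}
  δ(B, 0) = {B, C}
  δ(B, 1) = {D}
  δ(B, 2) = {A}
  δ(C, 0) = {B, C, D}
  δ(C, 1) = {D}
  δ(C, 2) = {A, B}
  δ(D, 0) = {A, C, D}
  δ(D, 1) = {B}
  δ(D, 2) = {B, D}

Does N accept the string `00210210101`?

Start: {A}
read 0: {B, D}
read 0: {A, B, C, D}
read 2: {A, B, C, D}
read 1: {B, D}
read 0: {A, B, C, D}
read 2: {A, B, C, D}
read 1: {B, D}
read 0: {A, B, C, D}
read 1: {B, D}
read 0: {A, B, C, D}
read 1: {B, D}
Reachable ∩ accepting = {} — empty.

rejected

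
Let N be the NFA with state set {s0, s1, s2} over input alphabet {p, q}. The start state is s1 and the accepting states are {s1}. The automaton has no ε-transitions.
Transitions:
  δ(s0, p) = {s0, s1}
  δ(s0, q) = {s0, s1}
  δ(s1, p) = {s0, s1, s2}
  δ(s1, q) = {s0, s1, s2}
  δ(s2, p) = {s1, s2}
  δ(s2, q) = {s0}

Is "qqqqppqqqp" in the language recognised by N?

Start: {s1}
read q: {s0, s1, s2}
read q: {s0, s1, s2}
read q: {s0, s1, s2}
read q: {s0, s1, s2}
read p: {s0, s1, s2}
read p: {s0, s1, s2}
read q: {s0, s1, s2}
read q: {s0, s1, s2}
read q: {s0, s1, s2}
read p: {s0, s1, s2}
Reachable ∩ accepting = {s1} — nonempty.

accepted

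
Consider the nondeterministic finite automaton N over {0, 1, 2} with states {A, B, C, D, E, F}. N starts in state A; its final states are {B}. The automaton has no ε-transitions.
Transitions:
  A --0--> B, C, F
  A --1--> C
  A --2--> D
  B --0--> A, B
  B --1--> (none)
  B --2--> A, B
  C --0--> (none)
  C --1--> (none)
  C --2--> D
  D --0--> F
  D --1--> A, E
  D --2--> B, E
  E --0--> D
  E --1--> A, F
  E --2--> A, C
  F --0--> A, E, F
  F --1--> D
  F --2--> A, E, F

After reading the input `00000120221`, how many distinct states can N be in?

Start: {A}
read 0: {B, C, F}
read 0: {A, B, E, F}
read 0: {A, B, C, D, E, F}
read 0: {A, B, C, D, E, F}
read 0: {A, B, C, D, E, F}
read 1: {A, C, D, E, F}
read 2: {A, B, C, D, E, F}
read 0: {A, B, C, D, E, F}
read 2: {A, B, C, D, E, F}
read 2: {A, B, C, D, E, F}
read 1: {A, C, D, E, F}
Final reachable set {A, C, D, E, F} has 5 states.

5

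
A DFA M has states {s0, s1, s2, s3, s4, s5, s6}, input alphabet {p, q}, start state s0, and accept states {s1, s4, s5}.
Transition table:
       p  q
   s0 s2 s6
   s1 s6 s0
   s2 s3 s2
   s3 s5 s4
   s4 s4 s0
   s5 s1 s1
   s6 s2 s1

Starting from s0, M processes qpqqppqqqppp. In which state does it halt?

s5

s0 --q--> s6
s6 --p--> s2
s2 --q--> s2
s2 --q--> s2
s2 --p--> s3
s3 --p--> s5
s5 --q--> s1
s1 --q--> s0
s0 --q--> s6
s6 --p--> s2
s2 --p--> s3
s3 --p--> s5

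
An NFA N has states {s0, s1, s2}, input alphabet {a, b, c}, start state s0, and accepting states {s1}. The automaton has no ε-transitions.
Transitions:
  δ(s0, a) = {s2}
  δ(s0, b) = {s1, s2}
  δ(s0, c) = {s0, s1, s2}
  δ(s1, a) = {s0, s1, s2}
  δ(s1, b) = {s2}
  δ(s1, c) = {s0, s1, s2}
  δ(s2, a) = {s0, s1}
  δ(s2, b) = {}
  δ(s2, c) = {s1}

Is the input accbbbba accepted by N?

rejected

Start: {s0}
read a: {s2}
read c: {s1}
read c: {s0, s1, s2}
read b: {s1, s2}
read b: {s2}
read b: {}
The reachable set is empty and stays empty for the remaining 2 symbols.
Reachable ∩ accepting = {} — empty.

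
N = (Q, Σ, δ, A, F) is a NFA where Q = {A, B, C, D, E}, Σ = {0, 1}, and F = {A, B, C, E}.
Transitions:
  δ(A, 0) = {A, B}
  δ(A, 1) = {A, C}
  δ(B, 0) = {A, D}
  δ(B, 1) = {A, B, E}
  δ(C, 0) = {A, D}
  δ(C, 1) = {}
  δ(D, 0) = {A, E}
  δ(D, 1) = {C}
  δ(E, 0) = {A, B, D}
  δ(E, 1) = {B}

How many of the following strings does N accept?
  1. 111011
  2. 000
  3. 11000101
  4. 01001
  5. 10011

111011: accepted
000: accepted
11000101: accepted
01001: accepted
10011: accepted

5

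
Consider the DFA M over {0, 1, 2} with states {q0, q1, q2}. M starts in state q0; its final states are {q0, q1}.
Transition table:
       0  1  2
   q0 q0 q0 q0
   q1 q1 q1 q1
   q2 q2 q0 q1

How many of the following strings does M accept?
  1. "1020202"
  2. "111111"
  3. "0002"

3

"1020202": accepted
"111111": accepted
"0002": accepted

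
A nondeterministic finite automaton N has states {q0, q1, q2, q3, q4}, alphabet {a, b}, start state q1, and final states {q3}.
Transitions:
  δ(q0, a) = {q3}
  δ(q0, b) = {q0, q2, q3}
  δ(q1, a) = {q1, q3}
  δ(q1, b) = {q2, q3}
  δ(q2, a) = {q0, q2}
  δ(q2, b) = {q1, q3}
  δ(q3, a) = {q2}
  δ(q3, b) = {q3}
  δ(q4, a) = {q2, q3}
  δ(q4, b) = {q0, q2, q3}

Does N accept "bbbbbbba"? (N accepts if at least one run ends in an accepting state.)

rejected

Start: {q1}
read b: {q2, q3}
read b: {q1, q3}
read b: {q2, q3}
read b: {q1, q3}
read b: {q2, q3}
read b: {q1, q3}
read b: {q2, q3}
read a: {q0, q2}
Reachable ∩ accepting = {} — empty.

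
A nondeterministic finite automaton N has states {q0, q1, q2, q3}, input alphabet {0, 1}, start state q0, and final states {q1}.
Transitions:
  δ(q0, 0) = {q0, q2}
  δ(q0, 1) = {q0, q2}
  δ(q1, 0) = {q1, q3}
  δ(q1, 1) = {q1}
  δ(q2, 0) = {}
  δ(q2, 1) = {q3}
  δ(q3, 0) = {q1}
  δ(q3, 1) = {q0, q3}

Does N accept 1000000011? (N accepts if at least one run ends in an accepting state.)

rejected

Start: {q0}
read 1: {q0, q2}
read 0: {q0, q2}
read 0: {q0, q2}
read 0: {q0, q2}
read 0: {q0, q2}
read 0: {q0, q2}
read 0: {q0, q2}
read 0: {q0, q2}
read 1: {q0, q2, q3}
read 1: {q0, q2, q3}
Reachable ∩ accepting = {} — empty.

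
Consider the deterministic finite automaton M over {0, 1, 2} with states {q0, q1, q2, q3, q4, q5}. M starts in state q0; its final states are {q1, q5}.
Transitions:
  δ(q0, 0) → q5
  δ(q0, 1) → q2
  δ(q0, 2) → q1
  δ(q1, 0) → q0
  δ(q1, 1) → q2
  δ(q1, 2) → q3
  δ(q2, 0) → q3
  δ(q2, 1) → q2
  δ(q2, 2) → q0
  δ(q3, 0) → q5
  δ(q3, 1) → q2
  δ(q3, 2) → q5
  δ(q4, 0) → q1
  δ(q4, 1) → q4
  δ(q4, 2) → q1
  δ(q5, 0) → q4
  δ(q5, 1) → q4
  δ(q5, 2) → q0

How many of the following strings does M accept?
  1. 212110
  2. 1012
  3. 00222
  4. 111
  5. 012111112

212110: rejected
1012: rejected
00222: accepted
111: rejected
012111112: rejected

1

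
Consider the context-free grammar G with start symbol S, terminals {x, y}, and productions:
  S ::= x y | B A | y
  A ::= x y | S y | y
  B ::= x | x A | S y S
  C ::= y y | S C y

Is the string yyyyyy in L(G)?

no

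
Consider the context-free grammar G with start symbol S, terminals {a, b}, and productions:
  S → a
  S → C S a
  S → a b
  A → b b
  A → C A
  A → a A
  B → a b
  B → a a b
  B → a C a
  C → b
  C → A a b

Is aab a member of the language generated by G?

no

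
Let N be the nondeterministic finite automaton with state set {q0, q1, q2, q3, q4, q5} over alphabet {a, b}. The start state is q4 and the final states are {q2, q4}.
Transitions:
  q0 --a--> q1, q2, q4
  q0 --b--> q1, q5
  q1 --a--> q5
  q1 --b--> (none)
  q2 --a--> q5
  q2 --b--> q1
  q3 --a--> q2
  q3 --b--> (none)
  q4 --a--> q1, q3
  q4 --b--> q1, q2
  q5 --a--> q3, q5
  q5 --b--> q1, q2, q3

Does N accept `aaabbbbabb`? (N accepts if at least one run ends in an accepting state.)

rejected

Start: {q4}
read a: {q1, q3}
read a: {q2, q5}
read a: {q3, q5}
read b: {q1, q2, q3}
read b: {q1}
read b: {}
The reachable set is empty and stays empty for the remaining 4 symbols.
Reachable ∩ accepting = {} — empty.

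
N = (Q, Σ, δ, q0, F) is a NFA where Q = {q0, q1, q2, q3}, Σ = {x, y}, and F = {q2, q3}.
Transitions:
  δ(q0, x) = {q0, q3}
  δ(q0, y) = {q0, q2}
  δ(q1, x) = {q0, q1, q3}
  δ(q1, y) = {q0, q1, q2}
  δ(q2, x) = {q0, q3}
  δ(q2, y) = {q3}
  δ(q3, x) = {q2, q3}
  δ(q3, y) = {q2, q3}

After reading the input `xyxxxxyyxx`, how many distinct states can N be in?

Start: {q0}
read x: {q0, q3}
read y: {q0, q2, q3}
read x: {q0, q2, q3}
read x: {q0, q2, q3}
read x: {q0, q2, q3}
read x: {q0, q2, q3}
read y: {q0, q2, q3}
read y: {q0, q2, q3}
read x: {q0, q2, q3}
read x: {q0, q2, q3}
Final reachable set {q0, q2, q3} has 3 states.

3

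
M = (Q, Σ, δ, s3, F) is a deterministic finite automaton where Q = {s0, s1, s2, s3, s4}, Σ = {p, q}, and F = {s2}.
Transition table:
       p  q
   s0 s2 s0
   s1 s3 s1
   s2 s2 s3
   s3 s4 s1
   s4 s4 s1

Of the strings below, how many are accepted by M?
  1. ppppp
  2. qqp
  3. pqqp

ppppp: rejected
qqp: rejected
pqqp: rejected

0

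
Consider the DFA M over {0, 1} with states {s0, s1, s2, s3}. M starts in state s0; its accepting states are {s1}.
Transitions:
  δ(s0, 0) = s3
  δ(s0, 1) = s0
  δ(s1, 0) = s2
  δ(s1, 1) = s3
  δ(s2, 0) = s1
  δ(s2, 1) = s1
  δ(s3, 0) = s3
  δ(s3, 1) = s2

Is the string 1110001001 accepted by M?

accepted

s0 --1--> s0
s0 --1--> s0
s0 --1--> s0
s0 --0--> s3
s3 --0--> s3
s3 --0--> s3
s3 --1--> s2
s2 --0--> s1
s1 --0--> s2
s2 --1--> s1
End in state s1, which is an accepting state.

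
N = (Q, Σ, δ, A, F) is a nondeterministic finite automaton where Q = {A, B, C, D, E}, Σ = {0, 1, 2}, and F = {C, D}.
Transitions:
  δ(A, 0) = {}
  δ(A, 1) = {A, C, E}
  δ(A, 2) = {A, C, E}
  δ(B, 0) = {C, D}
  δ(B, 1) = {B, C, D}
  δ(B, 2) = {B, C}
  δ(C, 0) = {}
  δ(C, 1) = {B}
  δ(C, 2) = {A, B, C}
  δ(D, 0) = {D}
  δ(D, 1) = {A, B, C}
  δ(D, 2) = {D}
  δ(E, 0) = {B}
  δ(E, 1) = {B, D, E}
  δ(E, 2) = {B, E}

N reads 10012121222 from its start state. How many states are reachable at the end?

5

Start: {A}
read 1: {A, C, E}
read 0: {B}
read 0: {C, D}
read 1: {A, B, C}
read 2: {A, B, C, E}
read 1: {A, B, C, D, E}
read 2: {A, B, C, D, E}
read 1: {A, B, C, D, E}
read 2: {A, B, C, D, E}
read 2: {A, B, C, D, E}
read 2: {A, B, C, D, E}
Final reachable set {A, B, C, D, E} has 5 states.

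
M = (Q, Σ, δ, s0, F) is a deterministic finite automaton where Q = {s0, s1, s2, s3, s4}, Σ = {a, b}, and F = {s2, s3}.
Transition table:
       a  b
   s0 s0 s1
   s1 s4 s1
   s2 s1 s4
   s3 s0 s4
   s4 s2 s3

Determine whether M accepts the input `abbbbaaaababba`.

s0 --a--> s0
s0 --b--> s1
s1 --b--> s1
s1 --b--> s1
s1 --b--> s1
s1 --a--> s4
s4 --a--> s2
s2 --a--> s1
s1 --a--> s4
s4 --b--> s3
s3 --a--> s0
s0 --b--> s1
s1 --b--> s1
s1 --a--> s4
End in state s4, which is not an accepting state.

rejected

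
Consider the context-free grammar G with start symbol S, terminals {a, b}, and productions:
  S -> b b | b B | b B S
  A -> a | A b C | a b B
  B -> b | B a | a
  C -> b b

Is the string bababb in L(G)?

S ⇒ bBS ⇒ baS ⇒ babBS ⇒ babaS ⇒ bababB ⇒ bababb

yes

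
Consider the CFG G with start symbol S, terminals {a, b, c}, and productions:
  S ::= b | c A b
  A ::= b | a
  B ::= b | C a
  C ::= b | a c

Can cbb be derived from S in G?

yes

S ⇒ cAb ⇒ cbb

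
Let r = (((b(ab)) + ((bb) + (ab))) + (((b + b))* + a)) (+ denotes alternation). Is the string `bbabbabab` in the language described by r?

Neither ((b(ab))+((bb)+(ab))) nor (((b+b))*+a) matches bbabbabab.

no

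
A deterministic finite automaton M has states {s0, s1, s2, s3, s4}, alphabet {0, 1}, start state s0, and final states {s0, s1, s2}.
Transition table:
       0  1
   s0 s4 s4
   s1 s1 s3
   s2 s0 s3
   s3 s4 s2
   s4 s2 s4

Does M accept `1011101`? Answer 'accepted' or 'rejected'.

s0 --1--> s4
s4 --0--> s2
s2 --1--> s3
s3 --1--> s2
s2 --1--> s3
s3 --0--> s4
s4 --1--> s4
End in state s4, which is not an accepting state.

rejected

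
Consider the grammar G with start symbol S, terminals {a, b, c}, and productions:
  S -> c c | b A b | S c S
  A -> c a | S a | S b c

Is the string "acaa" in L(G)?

no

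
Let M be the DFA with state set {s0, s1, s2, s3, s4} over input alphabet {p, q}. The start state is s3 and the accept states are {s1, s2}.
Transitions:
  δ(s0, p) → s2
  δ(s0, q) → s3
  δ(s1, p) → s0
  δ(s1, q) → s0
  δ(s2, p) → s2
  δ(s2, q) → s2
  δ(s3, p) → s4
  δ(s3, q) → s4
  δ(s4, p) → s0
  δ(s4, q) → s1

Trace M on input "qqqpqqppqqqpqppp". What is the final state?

s3 --q--> s4
s4 --q--> s1
s1 --q--> s0
s0 --p--> s2
s2 --q--> s2
s2 --q--> s2
s2 --p--> s2
s2 --p--> s2
s2 --q--> s2
s2 --q--> s2
s2 --q--> s2
s2 --p--> s2
s2 --q--> s2
s2 --p--> s2
s2 --p--> s2
s2 --p--> s2

s2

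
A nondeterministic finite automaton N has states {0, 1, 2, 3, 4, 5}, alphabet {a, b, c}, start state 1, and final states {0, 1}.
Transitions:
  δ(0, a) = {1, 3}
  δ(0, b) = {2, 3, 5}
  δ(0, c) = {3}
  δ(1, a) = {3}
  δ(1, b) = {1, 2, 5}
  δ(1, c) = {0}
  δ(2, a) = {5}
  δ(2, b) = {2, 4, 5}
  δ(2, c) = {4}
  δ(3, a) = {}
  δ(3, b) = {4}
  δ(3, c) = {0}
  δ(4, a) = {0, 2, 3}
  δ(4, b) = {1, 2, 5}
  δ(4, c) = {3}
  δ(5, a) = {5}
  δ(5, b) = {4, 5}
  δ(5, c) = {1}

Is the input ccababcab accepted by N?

rejected

Start: {1}
read c: {0}
read c: {3}
read a: {}
The reachable set is empty and stays empty for the remaining 6 symbols.
Reachable ∩ accepting = {} — empty.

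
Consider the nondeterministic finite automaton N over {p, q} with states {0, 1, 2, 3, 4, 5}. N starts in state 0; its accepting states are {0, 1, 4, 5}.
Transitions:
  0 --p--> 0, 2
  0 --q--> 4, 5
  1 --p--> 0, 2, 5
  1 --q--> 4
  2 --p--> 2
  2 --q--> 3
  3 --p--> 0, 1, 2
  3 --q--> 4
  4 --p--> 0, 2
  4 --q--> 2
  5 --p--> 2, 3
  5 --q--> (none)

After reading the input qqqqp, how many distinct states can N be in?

Start: {0}
read q: {4, 5}
read q: {2}
read q: {3}
read q: {4}
read p: {0, 2}
Final reachable set {0, 2} has 2 states.

2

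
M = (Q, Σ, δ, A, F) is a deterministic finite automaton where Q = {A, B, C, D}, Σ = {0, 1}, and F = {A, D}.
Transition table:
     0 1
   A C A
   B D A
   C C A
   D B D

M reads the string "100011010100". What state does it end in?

C

A --1--> A
A --0--> C
C --0--> C
C --0--> C
C --1--> A
A --1--> A
A --0--> C
C --1--> A
A --0--> C
C --1--> A
A --0--> C
C --0--> C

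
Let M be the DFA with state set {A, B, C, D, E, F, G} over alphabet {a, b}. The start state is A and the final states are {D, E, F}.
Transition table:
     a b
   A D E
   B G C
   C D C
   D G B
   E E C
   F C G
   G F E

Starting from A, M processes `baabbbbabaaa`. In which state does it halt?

C

A --b--> E
E --a--> E
E --a--> E
E --b--> C
C --b--> C
C --b--> C
C --b--> C
C --a--> D
D --b--> B
B --a--> G
G --a--> F
F --a--> C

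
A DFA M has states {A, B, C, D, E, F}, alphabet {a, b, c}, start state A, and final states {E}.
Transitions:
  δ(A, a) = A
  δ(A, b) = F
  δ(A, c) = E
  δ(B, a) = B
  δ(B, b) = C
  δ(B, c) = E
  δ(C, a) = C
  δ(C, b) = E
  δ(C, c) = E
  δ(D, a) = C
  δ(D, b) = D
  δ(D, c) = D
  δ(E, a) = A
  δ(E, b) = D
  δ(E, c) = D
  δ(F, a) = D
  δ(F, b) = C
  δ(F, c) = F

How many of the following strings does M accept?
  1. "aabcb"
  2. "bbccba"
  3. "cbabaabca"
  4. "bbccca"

"aabcb": rejected
"bbccba": rejected
"cbabaabca": rejected
"bbccca": rejected

0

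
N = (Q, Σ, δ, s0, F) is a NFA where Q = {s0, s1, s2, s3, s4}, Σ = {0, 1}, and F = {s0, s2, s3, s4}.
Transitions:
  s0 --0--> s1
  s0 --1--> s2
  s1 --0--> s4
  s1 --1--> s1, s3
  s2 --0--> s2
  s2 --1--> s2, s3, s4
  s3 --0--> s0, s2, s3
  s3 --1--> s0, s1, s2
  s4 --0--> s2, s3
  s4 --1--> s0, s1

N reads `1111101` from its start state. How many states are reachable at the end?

5

Start: {s0}
read 1: {s2}
read 1: {s2, s3, s4}
read 1: {s0, s1, s2, s3, s4}
read 1: {s0, s1, s2, s3, s4}
read 1: {s0, s1, s2, s3, s4}
read 0: {s0, s1, s2, s3, s4}
read 1: {s0, s1, s2, s3, s4}
Final reachable set {s0, s1, s2, s3, s4} has 5 states.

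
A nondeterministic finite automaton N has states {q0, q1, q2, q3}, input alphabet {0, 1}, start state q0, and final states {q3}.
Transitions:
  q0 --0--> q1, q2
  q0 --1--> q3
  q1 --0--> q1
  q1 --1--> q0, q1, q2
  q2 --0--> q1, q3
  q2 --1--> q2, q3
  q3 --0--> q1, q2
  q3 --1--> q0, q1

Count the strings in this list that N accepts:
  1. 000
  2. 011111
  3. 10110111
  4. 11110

000: rejected
011111: accepted
10110111: accepted
11110: accepted

3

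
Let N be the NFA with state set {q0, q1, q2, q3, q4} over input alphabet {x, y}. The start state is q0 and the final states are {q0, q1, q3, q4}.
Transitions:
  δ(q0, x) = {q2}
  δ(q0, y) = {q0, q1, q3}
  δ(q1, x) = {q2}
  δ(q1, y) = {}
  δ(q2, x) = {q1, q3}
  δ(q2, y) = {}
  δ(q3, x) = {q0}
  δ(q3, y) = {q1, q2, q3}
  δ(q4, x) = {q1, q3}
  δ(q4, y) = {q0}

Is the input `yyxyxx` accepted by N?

accepted

Start: {q0}
read y: {q0, q1, q3}
read y: {q0, q1, q2, q3}
read x: {q0, q1, q2, q3}
read y: {q0, q1, q2, q3}
read x: {q0, q1, q2, q3}
read x: {q0, q1, q2, q3}
Reachable ∩ accepting = {q0, q1, q3} — nonempty.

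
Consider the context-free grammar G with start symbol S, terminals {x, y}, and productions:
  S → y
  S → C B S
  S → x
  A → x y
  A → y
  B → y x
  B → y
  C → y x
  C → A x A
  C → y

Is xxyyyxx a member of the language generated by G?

no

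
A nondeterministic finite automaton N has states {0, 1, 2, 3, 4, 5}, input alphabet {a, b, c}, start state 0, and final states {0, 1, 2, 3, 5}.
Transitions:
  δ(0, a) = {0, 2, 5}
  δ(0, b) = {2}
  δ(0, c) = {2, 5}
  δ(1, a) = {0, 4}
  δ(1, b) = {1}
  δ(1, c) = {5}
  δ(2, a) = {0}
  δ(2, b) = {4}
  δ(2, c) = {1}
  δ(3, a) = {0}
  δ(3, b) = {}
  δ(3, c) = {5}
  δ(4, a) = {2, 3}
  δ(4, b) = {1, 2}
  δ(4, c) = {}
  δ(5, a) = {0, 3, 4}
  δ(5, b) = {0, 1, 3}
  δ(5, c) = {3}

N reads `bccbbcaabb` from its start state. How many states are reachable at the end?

Start: {0}
read b: {2}
read c: {1}
read c: {5}
read b: {0, 1, 3}
read b: {1, 2}
read c: {1, 5}
read a: {0, 3, 4}
read a: {0, 2, 3, 5}
read b: {0, 1, 2, 3, 4}
read b: {1, 2, 4}
Final reachable set {1, 2, 4} has 3 states.

3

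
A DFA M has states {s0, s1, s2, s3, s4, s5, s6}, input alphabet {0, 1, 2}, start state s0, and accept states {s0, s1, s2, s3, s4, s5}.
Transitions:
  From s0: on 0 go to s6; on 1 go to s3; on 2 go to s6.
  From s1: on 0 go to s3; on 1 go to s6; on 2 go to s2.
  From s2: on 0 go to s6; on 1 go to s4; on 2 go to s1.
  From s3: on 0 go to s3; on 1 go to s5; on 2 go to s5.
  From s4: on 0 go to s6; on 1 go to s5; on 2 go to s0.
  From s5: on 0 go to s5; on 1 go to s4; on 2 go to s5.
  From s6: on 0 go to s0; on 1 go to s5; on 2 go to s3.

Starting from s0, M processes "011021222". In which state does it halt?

s0 --0--> s6
s6 --1--> s5
s5 --1--> s4
s4 --0--> s6
s6 --2--> s3
s3 --1--> s5
s5 --2--> s5
s5 --2--> s5
s5 --2--> s5

s5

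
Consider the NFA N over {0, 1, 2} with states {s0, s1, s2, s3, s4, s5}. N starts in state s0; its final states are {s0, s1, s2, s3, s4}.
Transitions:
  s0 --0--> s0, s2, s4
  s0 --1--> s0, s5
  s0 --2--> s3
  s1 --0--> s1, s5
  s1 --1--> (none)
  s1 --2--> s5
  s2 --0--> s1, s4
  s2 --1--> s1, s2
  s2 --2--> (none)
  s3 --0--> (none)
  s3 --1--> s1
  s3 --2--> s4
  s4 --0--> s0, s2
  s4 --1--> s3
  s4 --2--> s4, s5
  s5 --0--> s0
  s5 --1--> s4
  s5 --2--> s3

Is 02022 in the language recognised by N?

Start: {s0}
read 0: {s0, s2, s4}
read 2: {s3, s4, s5}
read 0: {s0, s2}
read 2: {s3}
read 2: {s4}
Reachable ∩ accepting = {s4} — nonempty.

accepted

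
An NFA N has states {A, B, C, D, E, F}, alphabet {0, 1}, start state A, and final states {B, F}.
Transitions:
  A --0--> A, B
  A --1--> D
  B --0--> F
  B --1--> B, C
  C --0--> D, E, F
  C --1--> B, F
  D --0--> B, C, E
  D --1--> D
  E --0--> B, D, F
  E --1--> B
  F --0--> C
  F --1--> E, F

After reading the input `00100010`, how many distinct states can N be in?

Start: {A}
read 0: {A, B}
read 0: {A, B, F}
read 1: {B, C, D, E, F}
read 0: {B, C, D, E, F}
read 0: {B, C, D, E, F}
read 0: {B, C, D, E, F}
read 1: {B, C, D, E, F}
read 0: {B, C, D, E, F}
Final reachable set {B, C, D, E, F} has 5 states.

5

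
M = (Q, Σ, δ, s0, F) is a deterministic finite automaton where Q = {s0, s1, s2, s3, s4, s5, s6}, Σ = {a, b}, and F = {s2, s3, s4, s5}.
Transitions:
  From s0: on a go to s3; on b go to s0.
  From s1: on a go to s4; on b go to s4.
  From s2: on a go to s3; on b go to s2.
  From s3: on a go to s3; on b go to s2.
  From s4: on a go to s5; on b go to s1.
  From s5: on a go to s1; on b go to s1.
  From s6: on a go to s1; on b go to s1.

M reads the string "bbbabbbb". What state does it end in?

s0 --b--> s0
s0 --b--> s0
s0 --b--> s0
s0 --a--> s3
s3 --b--> s2
s2 --b--> s2
s2 --b--> s2
s2 --b--> s2

s2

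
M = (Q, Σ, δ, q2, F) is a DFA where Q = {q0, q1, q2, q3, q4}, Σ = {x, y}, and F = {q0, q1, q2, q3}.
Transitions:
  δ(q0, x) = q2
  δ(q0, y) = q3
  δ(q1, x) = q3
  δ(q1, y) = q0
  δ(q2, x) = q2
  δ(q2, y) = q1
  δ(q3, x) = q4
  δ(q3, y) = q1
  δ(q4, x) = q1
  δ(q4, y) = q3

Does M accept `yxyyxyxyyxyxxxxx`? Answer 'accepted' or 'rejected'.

rejected

q2 --y--> q1
q1 --x--> q3
q3 --y--> q1
q1 --y--> q0
q0 --x--> q2
q2 --y--> q1
q1 --x--> q3
q3 --y--> q1
q1 --y--> q0
q0 --x--> q2
q2 --y--> q1
q1 --x--> q3
q3 --x--> q4
q4 --x--> q1
q1 --x--> q3
q3 --x--> q4
End in state q4, which is not an accepting state.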